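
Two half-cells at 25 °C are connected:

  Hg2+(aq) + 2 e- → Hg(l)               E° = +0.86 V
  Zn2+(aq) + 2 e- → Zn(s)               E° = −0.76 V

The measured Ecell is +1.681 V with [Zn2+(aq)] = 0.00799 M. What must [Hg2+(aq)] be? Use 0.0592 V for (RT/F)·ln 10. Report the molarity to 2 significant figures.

0.92 M

With Hg²⁺/Hg at the cathode and Zn²⁺/Zn at the anode, E°cell = +0.86 − (−0.76) = +1.62 V (n = 2).
From the Nernst equation, log Q = n(E° − E)/0.0592 = 2·(+1.62 − (+1.681))/0.0592 = −2.061.
Balancing electrons gives Hg2+(aq) + Zn(s) → Hg(l) + Zn2+(aq); thus Q = [Zn2+(aq)] / [Hg2+(aq)].
Substituting the known concentrations and solving, log [Hg2+(aq)] = −0.036 and [Hg2+(aq)] = 0.92 M.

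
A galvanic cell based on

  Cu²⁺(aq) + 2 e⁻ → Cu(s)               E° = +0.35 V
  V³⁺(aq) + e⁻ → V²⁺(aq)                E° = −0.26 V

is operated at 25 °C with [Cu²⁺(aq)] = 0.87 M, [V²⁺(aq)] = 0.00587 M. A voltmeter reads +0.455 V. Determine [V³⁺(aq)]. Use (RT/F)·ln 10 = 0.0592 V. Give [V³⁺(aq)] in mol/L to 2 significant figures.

2.3 M

With Cu²⁺/Cu at the cathode and V³⁺/V²⁺ at the anode, E°cell = +0.35 − (−0.26) = +0.61 V (n = 2).
From the Nernst equation, log Q = n(E° − E)/0.0592 = 2·(+0.61 − (+0.455))/0.0592 = 5.236.
For Cu²⁺(aq) + 2 V²⁺(aq) → Cu(s) + 2 V³⁺(aq), the reaction quotient is Q = [V³⁺(aq)]^2 / ([Cu²⁺(aq)]·[V²⁺(aq)]^2).
Solving for the unknown gives log [V³⁺(aq)] = 0.356, so [V³⁺(aq)] ≈ 2.3 M.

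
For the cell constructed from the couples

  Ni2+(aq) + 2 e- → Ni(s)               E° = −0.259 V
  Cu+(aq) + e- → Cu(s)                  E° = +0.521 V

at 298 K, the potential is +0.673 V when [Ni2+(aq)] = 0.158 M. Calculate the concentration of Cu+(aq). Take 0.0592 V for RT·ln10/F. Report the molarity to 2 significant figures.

The Cu⁺/Cu couple has the larger reduction potential, so it is the cathode: E°cell = +0.521 − (−0.259) = +0.780 V and n = 2.
From the Nernst equation, log Q = n(E° − E)/0.0592 = 2·(+0.780 − (+0.673))/0.0592 = 3.615.
Balancing electrons gives 2 Cu+(aq) + Ni(s) → 2 Cu(s) + Ni2+(aq); thus Q = [Ni2+(aq)] / [Cu+(aq)]^2.
Substituting the known concentrations and solving, log [Cu+(aq)] = −2.208 and [Cu+(aq)] = 0.0062 M.

0.0062 M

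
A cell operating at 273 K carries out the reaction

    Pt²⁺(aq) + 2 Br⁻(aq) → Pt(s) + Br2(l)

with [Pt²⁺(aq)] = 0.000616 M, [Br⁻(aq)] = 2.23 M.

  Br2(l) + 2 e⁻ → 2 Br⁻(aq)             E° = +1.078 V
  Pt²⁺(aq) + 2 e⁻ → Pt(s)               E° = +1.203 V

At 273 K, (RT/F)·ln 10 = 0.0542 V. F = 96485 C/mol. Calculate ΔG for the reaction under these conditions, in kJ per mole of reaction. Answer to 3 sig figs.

E°cell = +1.203 − (+1.078) = +0.125 V; the balanced reaction transfers n = 2 electrons.
Here Q = 1 / ([Pt²⁺(aq)]·[Br⁻(aq)]^2) = 326 (log Q = 2.514), giving E = +0.125 − (0.0542/2)·(2.514) = +0.0569 V.
ΔG = −nFE = −(2)(96485)(+0.0569) J/mol = −11.0 kJ/mol.

−11.0 kJ/mol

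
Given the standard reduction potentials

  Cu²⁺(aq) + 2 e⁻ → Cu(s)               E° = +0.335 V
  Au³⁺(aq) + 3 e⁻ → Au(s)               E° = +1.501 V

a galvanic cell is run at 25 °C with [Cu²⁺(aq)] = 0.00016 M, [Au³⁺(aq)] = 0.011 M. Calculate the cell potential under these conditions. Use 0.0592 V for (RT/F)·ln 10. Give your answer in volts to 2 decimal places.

Since E°(Au³⁺/Au) > E°(Cu²⁺/Cu), Au³⁺/Au serves as the cathode.
E°cell = E°cat − E°an = +1.501 − (+0.335) = +1.166 V; n = 6.
For the overall reaction 2 Au³⁺(aq) + 3 Cu(s) → 2 Au(s) + 3 Cu²⁺(aq), Q = [Cu²⁺(aq)]^3 / [Au³⁺(aq)]^2 = 3.39×10^−8, giving log Q = −7.470.
Applying E = E° − (RT ln10/nF)·log Q gives +1.166 − (0.0592/6)(−7.470) = +1.24 V.

+1.24 V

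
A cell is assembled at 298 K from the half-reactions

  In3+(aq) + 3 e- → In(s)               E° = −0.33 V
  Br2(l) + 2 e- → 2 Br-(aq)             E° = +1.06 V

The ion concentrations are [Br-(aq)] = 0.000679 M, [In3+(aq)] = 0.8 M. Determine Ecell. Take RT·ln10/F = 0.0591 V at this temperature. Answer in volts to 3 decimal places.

+1.579 V

Since E°(Br₂/Br⁻) > E°(In³⁺/In), Br₂/Br⁻ serves as the cathode.
E°cell = E°cat − E°an = +1.06 − (−0.33) = +1.39 V; n = 6.
Balancing gives 3 Br2(l) + 2 In(s) → 6 Br-(aq) + 2 In3+(aq); hence Q = [Br-(aq)]^6·[In3+(aq)]^2 = 6.27×10^−20 (log Q = −19.203).
E = E° − (0.0591/n)·log Q = +1.39 − (0.0591/6)(−19.203) = +1.579 V.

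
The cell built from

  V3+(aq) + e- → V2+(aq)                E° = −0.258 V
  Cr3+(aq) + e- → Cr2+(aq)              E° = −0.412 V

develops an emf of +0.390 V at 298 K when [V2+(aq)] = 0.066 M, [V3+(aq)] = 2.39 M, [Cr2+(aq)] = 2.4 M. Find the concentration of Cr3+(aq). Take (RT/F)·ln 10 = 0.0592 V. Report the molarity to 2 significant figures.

0.0090 M

V³⁺/V²⁺ is the cathode (higher E°); E°cell = −0.258 − (−0.412) = +0.154 V with n = 1.
Rearranging E = E° − (0.0592/n)·log Q gives log Q = 1(+0.154 − (+0.390))/0.0592 = −3.986.
The balanced reaction is V3+(aq) + Cr2+(aq) → V2+(aq) + Cr3+(aq), so Q = ([V2+(aq)]·[Cr3+(aq)]) / ([V3+(aq)]·[Cr2+(aq)]).
Isolating [Cr3+(aq)] in Q = 10^{−3.986} yields log [Cr3+(aq)] = −2.047, i.e. 0.0090 M.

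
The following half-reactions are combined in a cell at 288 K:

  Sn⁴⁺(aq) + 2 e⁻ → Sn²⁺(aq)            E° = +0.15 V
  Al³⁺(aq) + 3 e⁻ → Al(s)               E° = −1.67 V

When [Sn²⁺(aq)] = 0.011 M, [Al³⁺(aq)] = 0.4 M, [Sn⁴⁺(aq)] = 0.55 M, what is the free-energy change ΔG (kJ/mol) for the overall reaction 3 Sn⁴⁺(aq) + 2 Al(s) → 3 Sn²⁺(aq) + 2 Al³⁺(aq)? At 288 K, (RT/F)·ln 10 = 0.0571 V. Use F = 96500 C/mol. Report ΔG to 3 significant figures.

E°cell = +0.15 − (−1.67) = +1.82 V; the balanced reaction transfers n = 6 electrons.
The reaction quotient is ([Sn²⁺(aq)]^3·[Al³⁺(aq)]^2) / [Sn⁴⁺(aq)]^3 = 1.28×10^−6; by Nernst, E = +1.82 − (0.0571/6)(−5.893) = +1.8761 V.
ΔG = −nFE = −(6)(96500)(+1.8761) J/mol = −1090 kJ/mol.

−1090 kJ/mol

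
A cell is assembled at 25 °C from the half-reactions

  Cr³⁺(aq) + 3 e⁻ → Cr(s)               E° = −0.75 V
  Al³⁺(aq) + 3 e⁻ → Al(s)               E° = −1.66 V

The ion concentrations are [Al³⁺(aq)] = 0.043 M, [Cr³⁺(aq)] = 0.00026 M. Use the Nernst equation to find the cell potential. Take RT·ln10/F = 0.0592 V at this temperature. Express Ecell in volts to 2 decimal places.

The Cr³⁺/Cr couple has the more positive E°, so it is the cathode; Al³⁺/Al is the anode.
E°cell = E°cat − E°an = −0.75 − (−1.66) = +0.91 V; n = 3.
For the overall reaction Cr³⁺(aq) + Al(s) → Cr(s) + Al³⁺(aq), Q = [Al³⁺(aq)] / [Cr³⁺(aq)] = 165, giving log Q = 2.218.
By the Nernst equation, E = +0.91 − (0.0592/3)·(2.218) = +0.87 V.

+0.87 V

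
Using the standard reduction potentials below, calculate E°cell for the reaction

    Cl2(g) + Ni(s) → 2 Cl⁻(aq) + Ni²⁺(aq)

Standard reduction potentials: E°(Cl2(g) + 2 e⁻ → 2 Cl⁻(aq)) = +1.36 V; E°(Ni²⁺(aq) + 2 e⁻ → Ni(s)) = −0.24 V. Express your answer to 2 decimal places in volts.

+1.60 V

In the reaction as written, Cl2(g) is reduced (cathode) and Ni²⁺(aq) is produced by oxidation at the anode.
E°cell = E°(cathode) − E°(anode) = +1.36 − (−0.24) = +1.60 V.
The positive value indicates the reaction is spontaneous as written.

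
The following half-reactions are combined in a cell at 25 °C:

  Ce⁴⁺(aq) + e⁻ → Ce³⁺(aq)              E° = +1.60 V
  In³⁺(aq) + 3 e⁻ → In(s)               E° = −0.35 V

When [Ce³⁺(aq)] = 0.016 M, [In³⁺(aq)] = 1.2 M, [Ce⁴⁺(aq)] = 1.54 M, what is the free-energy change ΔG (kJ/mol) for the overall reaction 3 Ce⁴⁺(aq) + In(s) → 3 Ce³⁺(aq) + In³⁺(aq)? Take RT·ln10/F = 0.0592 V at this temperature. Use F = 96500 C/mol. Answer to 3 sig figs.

With Ce⁴⁺/Ce³⁺ reduced at the cathode, E°cell = +1.60 − (−0.35) = +1.95 V and n = 3.
Q = ([Ce³⁺(aq)]^3·[In³⁺(aq)]) / [Ce⁴⁺(aq)]^3 = 1.35×10^−6, so log Q = −5.871 and E = +1.95 − (0.0592/3)(−5.871) = +2.0659 V.
Finally ΔG = −nFE = −(3)(96500 C/mol)(+2.0659 V) = −598 kJ/mol.

−598 kJ/mol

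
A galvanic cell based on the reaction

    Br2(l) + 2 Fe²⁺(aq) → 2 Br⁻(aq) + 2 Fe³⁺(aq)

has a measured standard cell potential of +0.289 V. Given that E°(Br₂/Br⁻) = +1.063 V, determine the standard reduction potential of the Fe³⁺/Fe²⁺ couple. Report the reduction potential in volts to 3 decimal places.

In the reaction as written the Br₂/Br⁻ couple is reduced (cathode) and Fe³⁺/Fe²⁺ is oxidized (anode), so E°cell = E°(Br₂/Br⁻) − E°(Fe³⁺/Fe²⁺).
E°(Fe³⁺/Fe²⁺) = E°(cathode) − E°cell = +1.063 − (+0.289) = +0.774 V.

+0.774 V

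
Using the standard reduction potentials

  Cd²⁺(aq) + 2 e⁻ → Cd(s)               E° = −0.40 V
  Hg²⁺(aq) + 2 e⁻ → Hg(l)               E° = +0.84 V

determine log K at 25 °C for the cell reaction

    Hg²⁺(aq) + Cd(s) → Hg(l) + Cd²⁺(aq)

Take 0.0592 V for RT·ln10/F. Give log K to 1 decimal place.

The Hg²⁺/Hg couple is reduced (cathode); E°cell = +0.84 − (−0.40) = +1.24 V with n = 2.
At equilibrium E = 0, so log K = nE°cell / 0.0592 = (2)(+1.24) / 0.0592 = 41.9.

log K = 41.9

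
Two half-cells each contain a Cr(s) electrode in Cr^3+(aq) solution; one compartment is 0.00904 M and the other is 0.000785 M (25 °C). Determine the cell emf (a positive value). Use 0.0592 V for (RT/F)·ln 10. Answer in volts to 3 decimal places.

For a concentration cell E°cell = 0, since both electrodes use the same couple.
The compartment with the higher Cr^3+(aq) concentration (0.00904 M) acts as the cathode; ions are reduced there and produced at the dilute (0.000785 M) anode.
With n = 3, Ecell = −(0.0592/3)·log([dilute]/[conc]) = −(0.0592/3)·log(0.000785/0.00904) = +0.021 V.

0.021 V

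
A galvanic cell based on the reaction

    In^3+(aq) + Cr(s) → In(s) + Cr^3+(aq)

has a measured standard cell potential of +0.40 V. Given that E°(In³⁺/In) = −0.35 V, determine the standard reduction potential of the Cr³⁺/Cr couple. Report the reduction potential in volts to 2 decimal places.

In the reaction as written the In³⁺/In couple is reduced (cathode) and Cr³⁺/Cr is oxidized (anode), so E°cell = E°(In³⁺/In) − E°(Cr³⁺/Cr).
E°(Cr³⁺/Cr) = E°(cathode) − E°cell = −0.35 − (+0.40) = −0.75 V.

−0.75 V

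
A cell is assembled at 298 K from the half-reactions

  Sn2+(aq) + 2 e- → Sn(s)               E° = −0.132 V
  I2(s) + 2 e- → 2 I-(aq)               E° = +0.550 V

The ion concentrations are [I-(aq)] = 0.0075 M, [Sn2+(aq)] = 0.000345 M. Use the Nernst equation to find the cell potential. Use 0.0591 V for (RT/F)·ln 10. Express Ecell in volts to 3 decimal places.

The I₂/I⁻ couple has the more positive E°, so it is the cathode; Sn²⁺/Sn is the anode.
The standard potential is +0.550 − (−0.132) = +0.682 V and the balanced reaction transfers n = 2 electrons.
The balanced reaction is I2(s) + Sn(s) → 2 I-(aq) + Sn2+(aq), so Q = [I-(aq)]^2·[Sn2+(aq)] = 1.94×10^−8 and log Q = −7.712.
E = E° − (0.0591/n)·log Q = +0.682 − (0.0591/2)(−7.712) = +0.910 V.

+0.910 V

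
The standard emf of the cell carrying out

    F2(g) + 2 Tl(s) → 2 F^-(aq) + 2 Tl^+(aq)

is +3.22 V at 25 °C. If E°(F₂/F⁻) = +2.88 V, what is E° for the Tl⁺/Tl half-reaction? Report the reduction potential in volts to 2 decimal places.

−0.34 V

In the reaction as written the F₂/F⁻ couple is reduced (cathode) and Tl⁺/Tl is oxidized (anode), so E°cell = E°(F₂/F⁻) − E°(Tl⁺/Tl).
E°(Tl⁺/Tl) = E°(cathode) − E°cell = +2.88 − (+3.22) = −0.34 V.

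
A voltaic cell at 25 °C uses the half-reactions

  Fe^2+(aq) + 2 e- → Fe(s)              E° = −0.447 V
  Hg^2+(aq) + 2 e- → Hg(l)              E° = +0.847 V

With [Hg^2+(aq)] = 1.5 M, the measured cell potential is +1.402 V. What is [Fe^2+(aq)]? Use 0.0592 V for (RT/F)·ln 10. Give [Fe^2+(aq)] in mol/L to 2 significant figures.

Hg²⁺/Hg is the cathode (higher E°); E°cell = +0.847 − (−0.447) = +1.294 V with n = 2.
Since E = E° − (0.0592/n)·log Q, log Q = n(E° − E)/0.0592 = −3.649.
For Hg^2+(aq) + Fe(s) → Hg(l) + Fe^2+(aq), the reaction quotient is Q = [Fe^2+(aq)] / [Hg^2+(aq)].
Isolating [Fe^2+(aq)] in Q = 10^{−3.649} yields log [Fe^2+(aq)] = −3.473, i.e. 0.00034 M.

0.00034 M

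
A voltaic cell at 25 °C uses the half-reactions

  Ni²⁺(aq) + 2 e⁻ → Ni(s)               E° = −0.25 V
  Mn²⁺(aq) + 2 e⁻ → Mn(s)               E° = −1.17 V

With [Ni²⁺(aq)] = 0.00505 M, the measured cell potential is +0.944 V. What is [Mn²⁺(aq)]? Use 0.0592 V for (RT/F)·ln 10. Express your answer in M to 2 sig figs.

With Ni²⁺/Ni at the cathode and Mn²⁺/Mn at the anode, E°cell = −0.25 − (−1.17) = +0.92 V (n = 2).
From the Nernst equation, log Q = n(E° − E)/0.0592 = 2·(+0.92 − (+0.944))/0.0592 = −0.811.
For Ni²⁺(aq) + Mn(s) → Ni(s) + Mn²⁺(aq), the reaction quotient is Q = [Mn²⁺(aq)] / [Ni²⁺(aq)].
Solving for the unknown gives log [Mn²⁺(aq)] = −3.108, so [Mn²⁺(aq)] ≈ 0.00078 M.

0.00078 M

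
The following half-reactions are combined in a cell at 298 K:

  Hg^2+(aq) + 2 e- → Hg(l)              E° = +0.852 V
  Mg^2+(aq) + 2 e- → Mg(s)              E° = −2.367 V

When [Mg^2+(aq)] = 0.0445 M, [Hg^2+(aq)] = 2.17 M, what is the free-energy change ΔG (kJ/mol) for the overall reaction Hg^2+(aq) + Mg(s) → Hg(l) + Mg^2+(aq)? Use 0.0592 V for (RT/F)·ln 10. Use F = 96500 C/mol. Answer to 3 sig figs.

−631 kJ/mol

The standard cell potential is +0.852 − (−2.367) = +3.219 V, with n = 2 electrons in the balanced equation.
Q = [Mg^2+(aq)] / [Hg^2+(aq)] = 0.0205, so log Q = −1.688 and E = +3.219 − (0.0592/2)(−1.688) = +3.2690 V.
Then ΔG = −nFE = −2 × 96500 × +3.2690 J/mol = −631 kJ/mol.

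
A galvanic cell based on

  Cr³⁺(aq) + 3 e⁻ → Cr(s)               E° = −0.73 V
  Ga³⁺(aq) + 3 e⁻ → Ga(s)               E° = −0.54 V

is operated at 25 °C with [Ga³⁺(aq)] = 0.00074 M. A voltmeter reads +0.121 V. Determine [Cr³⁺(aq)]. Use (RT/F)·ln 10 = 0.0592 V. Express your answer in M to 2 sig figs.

Ga³⁺/Ga is the cathode (higher E°); E°cell = −0.54 − (−0.73) = +0.19 V with n = 3.
Since E = E° − (0.0592/n)·log Q, log Q = n(E° − E)/0.0592 = 3.497.
For Ga³⁺(aq) + Cr(s) → Ga(s) + Cr³⁺(aq), the reaction quotient is Q = [Cr³⁺(aq)] / [Ga³⁺(aq)].
Substituting the known concentrations and solving, log [Cr³⁺(aq)] = 0.366 and [Cr³⁺(aq)] = 2.3 M.

2.3 M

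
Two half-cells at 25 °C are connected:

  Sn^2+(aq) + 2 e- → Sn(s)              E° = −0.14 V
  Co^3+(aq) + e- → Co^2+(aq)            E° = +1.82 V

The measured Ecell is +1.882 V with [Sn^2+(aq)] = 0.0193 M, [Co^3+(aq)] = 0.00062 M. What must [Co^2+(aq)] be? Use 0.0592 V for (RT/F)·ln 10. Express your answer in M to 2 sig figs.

Co³⁺/Co²⁺ is the cathode (higher E°); E°cell = +1.82 − (−0.14) = +1.96 V with n = 2.
From the Nernst equation, log Q = n(E° − E)/0.0592 = 2·(+1.96 − (+1.882))/0.0592 = 2.635.
For 2 Co^3+(aq) + Sn(s) → 2 Co^2+(aq) + Sn^2+(aq), the reaction quotient is Q = ([Co^2+(aq)]^2·[Sn^2+(aq)]) / [Co^3+(aq)]^2.
Isolating [Co^2+(aq)] in Q = 10^{2.635} yields log [Co^2+(aq)] = −1.033, i.e. 0.093 M.

0.093 M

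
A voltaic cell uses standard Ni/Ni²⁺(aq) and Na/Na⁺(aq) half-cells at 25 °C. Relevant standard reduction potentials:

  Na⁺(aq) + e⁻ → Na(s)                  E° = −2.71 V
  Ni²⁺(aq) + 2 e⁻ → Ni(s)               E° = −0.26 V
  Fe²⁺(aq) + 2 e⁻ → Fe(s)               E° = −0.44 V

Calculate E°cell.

+2.45 V

The Ni²⁺/Ni couple has the higher E°, so Ni ion is reduced (cathode) and Na is oxidized (anode).
E°cell = E°(cathode) − E°(anode) = −0.26 − (−2.71) = +2.45 V.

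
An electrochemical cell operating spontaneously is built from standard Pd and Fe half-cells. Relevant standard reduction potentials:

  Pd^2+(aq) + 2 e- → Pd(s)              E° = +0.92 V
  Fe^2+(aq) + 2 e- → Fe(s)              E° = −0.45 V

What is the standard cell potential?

Of the two couples in this cell, the one with the more positive reduction potential is reduced at the cathode: here that is Pd²⁺/Pd (+0.92 V); Fe²⁺/Fe (−0.45 V) is the anode.
E°cell = E°(cathode) − E°(anode) = +0.92 − (−0.45) = +1.37 V.

+1.37 V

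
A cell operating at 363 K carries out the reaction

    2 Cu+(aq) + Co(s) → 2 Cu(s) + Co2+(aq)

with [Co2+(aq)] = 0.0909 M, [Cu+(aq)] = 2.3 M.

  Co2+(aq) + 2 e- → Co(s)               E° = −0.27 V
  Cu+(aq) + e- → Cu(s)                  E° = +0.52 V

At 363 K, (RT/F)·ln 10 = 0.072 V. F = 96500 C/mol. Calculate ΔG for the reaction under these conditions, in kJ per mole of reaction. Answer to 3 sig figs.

E°cell = +0.52 − (−0.27) = +0.79 V; the balanced reaction transfers n = 2 electrons.
Here Q = [Co2+(aq)] / [Cu+(aq)]^2 = 0.0172 (log Q = −1.765), giving E = +0.79 − (0.072/2)·(−1.765) = +0.8535 V.
Finally ΔG = −nFE = −(2)(96500 C/mol)(+0.8535 V) = −165 kJ/mol.

−165 kJ/mol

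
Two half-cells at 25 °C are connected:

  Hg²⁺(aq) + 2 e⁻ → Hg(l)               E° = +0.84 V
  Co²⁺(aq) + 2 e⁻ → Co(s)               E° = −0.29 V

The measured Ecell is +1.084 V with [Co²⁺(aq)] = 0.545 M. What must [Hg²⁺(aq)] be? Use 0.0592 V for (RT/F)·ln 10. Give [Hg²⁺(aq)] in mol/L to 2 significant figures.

0.015 M

Hg²⁺/Hg is the cathode (higher E°); E°cell = +0.84 − (−0.29) = +1.13 V with n = 2.
From the Nernst equation, log Q = n(E° − E)/0.0592 = 2·(+1.13 − (+1.084))/0.0592 = 1.554.
Balancing electrons gives Hg²⁺(aq) + Co(s) → Hg(l) + Co²⁺(aq); thus Q = [Co²⁺(aq)] / [Hg²⁺(aq)].
Substituting the known concentrations and solving, log [Hg²⁺(aq)] = −1.818 and [Hg²⁺(aq)] = 0.015 M.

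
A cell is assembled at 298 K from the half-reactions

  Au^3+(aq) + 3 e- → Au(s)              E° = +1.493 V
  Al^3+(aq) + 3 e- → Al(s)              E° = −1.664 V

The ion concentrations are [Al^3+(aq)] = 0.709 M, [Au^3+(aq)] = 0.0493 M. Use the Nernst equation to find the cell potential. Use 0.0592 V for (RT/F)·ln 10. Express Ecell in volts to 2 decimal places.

The Au³⁺/Au couple has the more positive E°, so it is the cathode; Al³⁺/Al is the anode.
The standard potential is +1.493 − (−1.664) = +3.157 V and the balanced reaction transfers n = 3 electrons.
For the overall reaction Au^3+(aq) + Al(s) → Au(s) + Al^3+(aq), Q = [Al^3+(aq)] / [Au^3+(aq)] = 14.4, giving log Q = 1.158.
Applying E = E° − (RT ln10/nF)·log Q gives +3.157 − (0.0592/3)(1.158) = +3.13 V.

+3.13 V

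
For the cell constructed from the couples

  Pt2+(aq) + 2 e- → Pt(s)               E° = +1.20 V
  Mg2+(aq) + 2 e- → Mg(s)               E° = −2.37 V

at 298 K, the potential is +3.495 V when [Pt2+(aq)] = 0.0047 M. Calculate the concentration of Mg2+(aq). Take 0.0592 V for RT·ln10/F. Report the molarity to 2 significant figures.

The Pt²⁺/Pt couple has the larger reduction potential, so it is the cathode: E°cell = +1.20 − (−2.37) = +3.57 V and n = 2.
Rearranging E = E° − (0.0592/n)·log Q gives log Q = 2(+3.57 − (+3.495))/0.0592 = 2.534.
The balanced reaction is Pt2+(aq) + Mg(s) → Pt(s) + Mg2+(aq), so Q = [Mg2+(aq)] / [Pt2+(aq)].
Solving for the unknown gives log [Mg2+(aq)] = 0.206, so [Mg2+(aq)] ≈ 1.6 M.

1.6 M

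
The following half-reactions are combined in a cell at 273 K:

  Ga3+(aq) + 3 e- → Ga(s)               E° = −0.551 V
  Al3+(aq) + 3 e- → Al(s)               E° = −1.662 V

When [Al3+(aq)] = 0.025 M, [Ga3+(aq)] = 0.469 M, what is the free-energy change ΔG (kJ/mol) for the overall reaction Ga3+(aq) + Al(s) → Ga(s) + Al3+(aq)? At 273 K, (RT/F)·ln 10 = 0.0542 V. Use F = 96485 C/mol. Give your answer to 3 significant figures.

−328 kJ/mol

E°cell = −0.551 − (−1.662) = +1.111 V; the balanced reaction transfers n = 3 electrons.
Q = [Al3+(aq)] / [Ga3+(aq)] = 0.0533, so log Q = −1.273 and E = +1.111 − (0.0542/3)(−1.273) = +1.1340 V.
Finally ΔG = −nFE = −(3)(96485 C/mol)(+1.1340 V) = −328 kJ/mol.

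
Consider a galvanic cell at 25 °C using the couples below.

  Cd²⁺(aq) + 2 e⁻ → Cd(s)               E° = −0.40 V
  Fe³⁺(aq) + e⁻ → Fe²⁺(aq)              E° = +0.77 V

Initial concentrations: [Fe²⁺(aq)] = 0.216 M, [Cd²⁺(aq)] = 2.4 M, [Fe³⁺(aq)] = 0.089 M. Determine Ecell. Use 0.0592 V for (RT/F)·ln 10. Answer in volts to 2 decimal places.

+1.14 V

The Fe³⁺/Fe²⁺ couple has the more positive E°, so it is the cathode; Cd²⁺/Cd is the anode.
E°cell = +0.77 − (−0.40) = +1.17 V, with n = 2 electrons transferred.
The balanced reaction is 2 Fe³⁺(aq) + Cd(s) → 2 Fe²⁺(aq) + Cd²⁺(aq), so Q = ([Fe²⁺(aq)]^2·[Cd²⁺(aq)]) / [Fe³⁺(aq)]^2 = 14.1 and log Q = 1.150.
By the Nernst equation, E = +1.17 − (0.0592/2)·(1.150) = +1.14 V.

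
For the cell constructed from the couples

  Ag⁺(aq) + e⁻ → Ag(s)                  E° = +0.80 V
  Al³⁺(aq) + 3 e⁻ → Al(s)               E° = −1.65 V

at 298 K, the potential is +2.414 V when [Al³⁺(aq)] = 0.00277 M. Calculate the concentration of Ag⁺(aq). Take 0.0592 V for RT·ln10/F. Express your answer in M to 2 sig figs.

0.035 M

The Ag⁺/Ag couple has the larger reduction potential, so it is the cathode: E°cell = +0.80 − (−1.65) = +2.45 V and n = 3.
Since E = E° − (0.0592/n)·log Q, log Q = n(E° − E)/0.0592 = 1.824.
For 3 Ag⁺(aq) + Al(s) → 3 Ag(s) + Al³⁺(aq), the reaction quotient is Q = [Al³⁺(aq)] / [Ag⁺(aq)]^3.
Substituting the known concentrations and solving, log [Ag⁺(aq)] = −1.461 and [Ag⁺(aq)] = 0.035 M.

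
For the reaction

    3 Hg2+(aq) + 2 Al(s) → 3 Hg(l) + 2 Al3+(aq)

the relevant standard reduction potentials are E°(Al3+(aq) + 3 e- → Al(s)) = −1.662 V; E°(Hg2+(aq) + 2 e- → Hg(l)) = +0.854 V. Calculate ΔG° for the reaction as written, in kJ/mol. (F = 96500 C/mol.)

In the reaction as written Hg2+(aq) is reduced, so the Hg²⁺/Hg couple is the cathode and Al³⁺/Al is the anode.
E°cell = +0.854 − (−1.662) = +2.516 V; balancing electrons gives n = 6.
ΔG° = −nFE°cell = −(6)(96500)(+2.516) J/mol = −1457 kJ/mol.

−1457 kJ/mol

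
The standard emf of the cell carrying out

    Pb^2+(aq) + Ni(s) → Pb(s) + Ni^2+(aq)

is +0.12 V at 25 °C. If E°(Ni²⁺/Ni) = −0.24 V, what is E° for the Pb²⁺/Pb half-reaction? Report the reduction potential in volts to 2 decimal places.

In the reaction as written the Pb²⁺/Pb couple is reduced (cathode) and Ni²⁺/Ni is oxidized (anode), so E°cell = E°(Pb²⁺/Pb) − E°(Ni²⁺/Ni).
E°(Pb²⁺/Pb) = E°cell + E°(anode) = +0.12 + (−0.24) = −0.12 V.

−0.12 V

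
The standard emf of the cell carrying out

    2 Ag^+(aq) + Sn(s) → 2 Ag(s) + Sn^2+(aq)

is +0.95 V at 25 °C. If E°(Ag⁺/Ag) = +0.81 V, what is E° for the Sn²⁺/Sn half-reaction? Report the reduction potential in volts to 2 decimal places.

−0.14 V

In the reaction as written the Ag⁺/Ag couple is reduced (cathode) and Sn²⁺/Sn is oxidized (anode), so E°cell = E°(Ag⁺/Ag) − E°(Sn²⁺/Sn).
E°(Sn²⁺/Sn) = E°(cathode) − E°cell = +0.81 − (+0.95) = −0.14 V.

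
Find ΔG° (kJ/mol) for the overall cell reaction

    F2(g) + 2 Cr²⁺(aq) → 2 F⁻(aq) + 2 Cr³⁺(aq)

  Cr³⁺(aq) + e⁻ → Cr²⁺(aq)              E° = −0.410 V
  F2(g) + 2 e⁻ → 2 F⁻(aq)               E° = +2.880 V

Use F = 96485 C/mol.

−635 kJ/mol

In the reaction as written F2(g) is reduced, so the F₂/F⁻ couple is the cathode and Cr³⁺/Cr²⁺ is the anode.
E°cell = +2.880 − (−0.410) = +3.290 V; balancing electrons gives n = 2.
ΔG° = −nFE°cell = −(2)(96485)(+3.290) J/mol = −635 kJ/mol.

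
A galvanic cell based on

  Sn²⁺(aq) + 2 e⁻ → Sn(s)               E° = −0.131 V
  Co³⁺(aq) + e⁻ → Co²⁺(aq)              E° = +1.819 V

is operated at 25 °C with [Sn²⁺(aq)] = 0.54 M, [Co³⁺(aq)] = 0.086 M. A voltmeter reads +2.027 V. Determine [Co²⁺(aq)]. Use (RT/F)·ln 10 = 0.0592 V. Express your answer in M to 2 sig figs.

With Co³⁺/Co²⁺ at the cathode and Sn²⁺/Sn at the anode, E°cell = +1.819 − (−0.131) = +1.950 V (n = 2).
Since E = E° − (0.0592/n)·log Q, log Q = n(E° − E)/0.0592 = −2.601.
Balancing electrons gives 2 Co³⁺(aq) + Sn(s) → 2 Co²⁺(aq) + Sn²⁺(aq); thus Q = ([Co²⁺(aq)]^2·[Sn²⁺(aq)]) / [Co³⁺(aq)]^2.
Substituting the known concentrations and solving, log [Co²⁺(aq)] = −2.232 and [Co²⁺(aq)] = 0.0059 M.

0.0059 M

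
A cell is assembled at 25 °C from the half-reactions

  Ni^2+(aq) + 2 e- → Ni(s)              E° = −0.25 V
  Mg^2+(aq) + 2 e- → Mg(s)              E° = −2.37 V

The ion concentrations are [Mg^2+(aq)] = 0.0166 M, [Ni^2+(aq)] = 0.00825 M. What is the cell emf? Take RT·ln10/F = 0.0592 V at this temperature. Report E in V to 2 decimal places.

+2.11 V

The Ni²⁺/Ni couple has the more positive E°, so it is the cathode; Mg²⁺/Mg is the anode.
The standard potential is −0.25 − (−2.37) = +2.12 V and the balanced reaction transfers n = 2 electrons.
Balancing gives Ni^2+(aq) + Mg(s) → Ni(s) + Mg^2+(aq); hence Q = [Mg^2+(aq)] / [Ni^2+(aq)] = 2.01 (log Q = 0.304).
Applying E = E° − (RT ln10/nF)·log Q gives +2.12 − (0.0592/2)(0.304) = +2.11 V.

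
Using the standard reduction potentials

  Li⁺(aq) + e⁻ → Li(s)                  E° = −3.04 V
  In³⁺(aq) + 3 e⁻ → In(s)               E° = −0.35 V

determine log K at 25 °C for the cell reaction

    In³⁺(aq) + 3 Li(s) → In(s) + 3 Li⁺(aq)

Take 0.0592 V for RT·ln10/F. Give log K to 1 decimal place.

log K = 136.3

The In³⁺/In couple is reduced (cathode); E°cell = −0.35 − (−3.04) = +2.69 V with n = 3.
At equilibrium E = 0, so log K = nE°cell / 0.0592 = (3)(+2.69) / 0.0592 = 136.3.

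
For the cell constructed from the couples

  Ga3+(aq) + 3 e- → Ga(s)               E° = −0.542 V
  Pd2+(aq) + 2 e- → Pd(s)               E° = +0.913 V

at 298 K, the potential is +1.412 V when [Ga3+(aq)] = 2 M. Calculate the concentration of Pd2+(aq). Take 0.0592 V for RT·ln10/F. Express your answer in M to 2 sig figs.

Pd²⁺/Pd is the cathode (higher E°); E°cell = +0.913 − (−0.542) = +1.455 V with n = 6.
Since E = E° − (0.0592/n)·log Q, log Q = n(E° − E)/0.0592 = 4.358.
For 3 Pd2+(aq) + 2 Ga(s) → 3 Pd(s) + 2 Ga3+(aq), the reaction quotient is Q = [Ga3+(aq)]^2 / [Pd2+(aq)]^3.
Solving for the unknown gives log [Pd2+(aq)] = −1.252, so [Pd2+(aq)] ≈ 0.056 M.

0.056 M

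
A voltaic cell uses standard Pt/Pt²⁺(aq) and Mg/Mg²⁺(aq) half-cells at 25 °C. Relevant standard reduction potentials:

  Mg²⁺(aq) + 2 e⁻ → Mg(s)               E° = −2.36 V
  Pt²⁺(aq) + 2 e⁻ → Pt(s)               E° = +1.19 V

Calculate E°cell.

+3.55 V

The Pt²⁺/Pt couple has the higher E°, so Pt ion is reduced (cathode) and Mg is oxidized (anode).
E°cell = E°(cathode) − E°(anode) = +1.19 − (−2.36) = +3.55 V.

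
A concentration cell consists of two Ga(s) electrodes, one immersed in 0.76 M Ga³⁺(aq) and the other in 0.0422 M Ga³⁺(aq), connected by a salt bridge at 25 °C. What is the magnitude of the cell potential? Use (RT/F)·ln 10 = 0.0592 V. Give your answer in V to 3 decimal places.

0.025 V

For a concentration cell E°cell = 0, since both electrodes use the same couple.
The compartment with the higher Ga³⁺(aq) concentration (0.76 M) acts as the cathode; ions are reduced there and produced at the dilute (0.0422 M) anode.
With n = 3, Ecell = −(0.0592/3)·log([dilute]/[conc]) = −(0.0592/3)·log(0.0422/0.76) = +0.025 V.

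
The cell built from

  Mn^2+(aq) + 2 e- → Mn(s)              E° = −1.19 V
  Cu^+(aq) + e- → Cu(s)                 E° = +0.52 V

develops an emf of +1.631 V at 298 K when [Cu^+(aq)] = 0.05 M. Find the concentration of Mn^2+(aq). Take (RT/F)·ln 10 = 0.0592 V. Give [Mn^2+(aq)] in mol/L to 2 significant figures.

1.2 M

The Cu⁺/Cu couple has the larger reduction potential, so it is the cathode: E°cell = +0.52 − (−1.19) = +1.71 V and n = 2.
Since E = E° − (0.0592/n)·log Q, log Q = n(E° − E)/0.0592 = 2.669.
For 2 Cu^+(aq) + Mn(s) → 2 Cu(s) + Mn^2+(aq), the reaction quotient is Q = [Mn^2+(aq)] / [Cu^+(aq)]^2.
Isolating [Mn^2+(aq)] in Q = 10^{2.669} yields log [Mn^2+(aq)] = 0.067, i.e. 1.2 M.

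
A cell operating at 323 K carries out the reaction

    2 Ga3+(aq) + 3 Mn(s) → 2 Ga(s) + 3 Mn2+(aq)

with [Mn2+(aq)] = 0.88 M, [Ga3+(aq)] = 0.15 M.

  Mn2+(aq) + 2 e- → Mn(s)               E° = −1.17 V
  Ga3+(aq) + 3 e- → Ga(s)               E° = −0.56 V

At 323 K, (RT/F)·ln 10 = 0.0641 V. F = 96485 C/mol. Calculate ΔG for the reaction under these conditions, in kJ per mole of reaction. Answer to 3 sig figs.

−344 kJ/mol

With Ga³⁺/Ga reduced at the cathode, E°cell = −0.56 − (−1.17) = +0.61 V and n = 6.
The reaction quotient is [Mn2+(aq)]^3 / [Ga3+(aq)]^2 = 30.3; by Nernst, E = +0.61 − (0.0641/6)(1.481) = +0.5942 V.
ΔG = −nFE = −(6)(96485)(+0.5942) J/mol = −344 kJ/mol.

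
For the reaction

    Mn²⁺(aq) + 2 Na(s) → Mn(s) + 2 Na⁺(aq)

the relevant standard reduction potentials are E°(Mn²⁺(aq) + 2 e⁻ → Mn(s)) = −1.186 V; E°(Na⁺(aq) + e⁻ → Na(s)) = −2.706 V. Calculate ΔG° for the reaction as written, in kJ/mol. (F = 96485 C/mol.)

−293 kJ/mol

In the reaction as written Mn²⁺(aq) is reduced, so the Mn²⁺/Mn couple is the cathode and Na⁺/Na is the anode.
E°cell = −1.186 − (−2.706) = +1.520 V; balancing electrons gives n = 2.
ΔG° = −nFE°cell = −(2)(96485)(+1.520) J/mol = −293 kJ/mol.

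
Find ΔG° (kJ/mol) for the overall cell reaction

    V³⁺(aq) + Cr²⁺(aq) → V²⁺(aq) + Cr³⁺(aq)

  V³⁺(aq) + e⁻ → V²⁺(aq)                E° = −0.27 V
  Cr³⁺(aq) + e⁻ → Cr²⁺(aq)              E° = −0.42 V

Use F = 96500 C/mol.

In the reaction as written V³⁺(aq) is reduced, so the V³⁺/V²⁺ couple is the cathode and Cr³⁺/Cr²⁺ is the anode.
E°cell = −0.27 − (−0.42) = +0.15 V; balancing electrons gives n = 1.
ΔG° = −nFE°cell = −(1)(96500)(+0.15) J/mol = −14.5 kJ/mol.

−14.5 kJ/mol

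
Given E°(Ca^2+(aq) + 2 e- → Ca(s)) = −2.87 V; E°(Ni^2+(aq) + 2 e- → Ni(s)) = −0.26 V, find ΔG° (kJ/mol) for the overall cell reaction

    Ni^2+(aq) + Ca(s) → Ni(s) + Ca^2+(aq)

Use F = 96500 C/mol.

In the reaction as written Ni^2+(aq) is reduced, so the Ni²⁺/Ni couple is the cathode and Ca²⁺/Ca is the anode.
E°cell = −0.26 − (−2.87) = +2.61 V; balancing electrons gives n = 2.
ΔG° = −nFE°cell = −(2)(96500)(+2.61) J/mol = −504 kJ/mol.

−504 kJ/mol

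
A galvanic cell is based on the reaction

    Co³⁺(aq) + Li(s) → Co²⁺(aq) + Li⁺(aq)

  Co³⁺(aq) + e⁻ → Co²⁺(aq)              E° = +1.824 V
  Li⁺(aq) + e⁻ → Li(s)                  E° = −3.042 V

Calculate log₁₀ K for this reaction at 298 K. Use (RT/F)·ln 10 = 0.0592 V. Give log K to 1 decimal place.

The Co³⁺/Co²⁺ couple is reduced (cathode); E°cell = +1.824 − (−3.042) = +4.866 V with n = 1.
At equilibrium E = 0, so log K = nE°cell / 0.0592 = (1)(+4.866) / 0.0592 = 82.2.

log K = 82.2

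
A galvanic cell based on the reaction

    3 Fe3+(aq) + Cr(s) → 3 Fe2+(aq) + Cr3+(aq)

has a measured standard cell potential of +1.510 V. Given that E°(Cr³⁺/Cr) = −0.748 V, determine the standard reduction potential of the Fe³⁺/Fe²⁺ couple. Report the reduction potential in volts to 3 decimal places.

In the reaction as written the Fe³⁺/Fe²⁺ couple is reduced (cathode) and Cr³⁺/Cr is oxidized (anode), so E°cell = E°(Fe³⁺/Fe²⁺) − E°(Cr³⁺/Cr).
E°(Fe³⁺/Fe²⁺) = E°cell + E°(anode) = +1.510 + (−0.748) = +0.762 V.

+0.762 V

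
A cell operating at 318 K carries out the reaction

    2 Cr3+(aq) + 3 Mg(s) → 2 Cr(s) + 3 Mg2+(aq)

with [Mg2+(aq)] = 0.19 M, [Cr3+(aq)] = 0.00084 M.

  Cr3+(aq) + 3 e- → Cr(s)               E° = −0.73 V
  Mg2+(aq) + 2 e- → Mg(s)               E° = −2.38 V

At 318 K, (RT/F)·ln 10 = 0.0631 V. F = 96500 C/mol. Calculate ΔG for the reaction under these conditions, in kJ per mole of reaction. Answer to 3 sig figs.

With Cr³⁺/Cr reduced at the cathode, E°cell = −0.73 − (−2.38) = +1.65 V and n = 6.
Q = [Mg2+(aq)]^3 / [Cr3+(aq)]^2 = 9.72×10^3, so log Q = 3.988 and E = +1.65 − (0.0631/6)(3.988) = +1.6081 V.
Then ΔG = −nFE = −6 × 96500 × +1.6081 J/mol = −931 kJ/mol.

−931 kJ/mol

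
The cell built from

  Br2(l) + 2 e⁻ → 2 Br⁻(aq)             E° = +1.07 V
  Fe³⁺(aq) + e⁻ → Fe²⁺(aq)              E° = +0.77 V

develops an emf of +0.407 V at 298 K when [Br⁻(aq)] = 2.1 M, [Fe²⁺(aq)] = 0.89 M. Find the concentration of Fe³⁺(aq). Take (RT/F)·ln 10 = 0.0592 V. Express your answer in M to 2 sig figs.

0.0066 M

With Br₂/Br⁻ at the cathode and Fe³⁺/Fe²⁺ at the anode, E°cell = +1.07 − (+0.77) = +0.30 V (n = 2).
From the Nernst equation, log Q = n(E° − E)/0.0592 = 2·(+0.30 − (+0.407))/0.0592 = −3.615.
Balancing electrons gives Br2(l) + 2 Fe²⁺(aq) → 2 Br⁻(aq) + 2 Fe³⁺(aq); thus Q = ([Br⁻(aq)]^2·[Fe³⁺(aq)]^2) / [Fe²⁺(aq)]^2.
Substituting the known concentrations and solving, log [Fe³⁺(aq)] = −2.180 and [Fe³⁺(aq)] = 0.0066 M.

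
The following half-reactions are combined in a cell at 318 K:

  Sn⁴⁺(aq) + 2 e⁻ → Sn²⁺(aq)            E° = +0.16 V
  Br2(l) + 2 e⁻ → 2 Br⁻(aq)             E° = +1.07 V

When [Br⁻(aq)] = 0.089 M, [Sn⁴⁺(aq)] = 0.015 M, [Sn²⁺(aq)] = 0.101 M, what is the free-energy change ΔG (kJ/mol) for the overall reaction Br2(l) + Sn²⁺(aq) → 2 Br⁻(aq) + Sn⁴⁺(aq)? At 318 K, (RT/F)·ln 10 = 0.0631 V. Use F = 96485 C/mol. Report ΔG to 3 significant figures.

With Br₂/Br⁻ reduced at the cathode, E°cell = +1.07 − (+0.16) = +0.91 V and n = 2.
The reaction quotient is ([Br⁻(aq)]^2·[Sn⁴⁺(aq)]) / [Sn²⁺(aq)] = 0.00118; by Nernst, E = +0.91 − (0.0631/2)(−2.929) = +1.0024 V.
Finally ΔG = −nFE = −(2)(96485 C/mol)(+1.0024 V) = −193 kJ/mol.

−193 kJ/mol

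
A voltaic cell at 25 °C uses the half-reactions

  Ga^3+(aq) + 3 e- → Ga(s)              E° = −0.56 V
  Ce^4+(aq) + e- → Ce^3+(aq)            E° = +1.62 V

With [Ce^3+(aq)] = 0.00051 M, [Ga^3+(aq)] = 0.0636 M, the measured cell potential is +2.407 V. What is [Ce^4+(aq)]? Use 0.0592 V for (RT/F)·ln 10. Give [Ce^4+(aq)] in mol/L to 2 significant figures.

1.4 M

The Ce⁴⁺/Ce³⁺ couple has the larger reduction potential, so it is the cathode: E°cell = +1.62 − (−0.56) = +2.18 V and n = 3.
From the Nernst equation, log Q = n(E° − E)/0.0592 = 3·(+2.18 − (+2.407))/0.0592 = −11.503.
The balanced reaction is 3 Ce^4+(aq) + Ga(s) → 3 Ce^3+(aq) + Ga^3+(aq), so Q = ([Ce^3+(aq)]^3·[Ga^3+(aq)]) / [Ce^4+(aq)]^3.
Isolating [Ce^4+(aq)] in Q = 10^{−11.503} yields log [Ce^4+(aq)] = 0.143, i.e. 1.4 M.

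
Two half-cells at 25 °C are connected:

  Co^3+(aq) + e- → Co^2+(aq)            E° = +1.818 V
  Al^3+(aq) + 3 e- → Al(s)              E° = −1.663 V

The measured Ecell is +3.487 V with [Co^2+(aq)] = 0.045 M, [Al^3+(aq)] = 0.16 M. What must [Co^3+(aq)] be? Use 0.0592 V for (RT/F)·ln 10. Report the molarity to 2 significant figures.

0.031 M

The Co³⁺/Co²⁺ couple has the larger reduction potential, so it is the cathode: E°cell = +1.818 − (−1.663) = +3.481 V and n = 3.
From the Nernst equation, log Q = n(E° − E)/0.0592 = 3·(+3.481 − (+3.487))/0.0592 = −0.304.
For 3 Co^3+(aq) + Al(s) → 3 Co^2+(aq) + Al^3+(aq), the reaction quotient is Q = ([Co^2+(aq)]^3·[Al^3+(aq)]) / [Co^3+(aq)]^3.
Substituting the known concentrations and solving, log [Co^3+(aq)] = −1.511 and [Co^3+(aq)] = 0.031 M.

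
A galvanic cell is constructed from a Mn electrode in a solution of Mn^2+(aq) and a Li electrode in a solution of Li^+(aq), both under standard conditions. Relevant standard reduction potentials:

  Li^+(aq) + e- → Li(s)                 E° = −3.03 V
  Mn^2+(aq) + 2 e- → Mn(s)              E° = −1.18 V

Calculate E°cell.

Of the two couples in this cell, the one with the more positive reduction potential is reduced at the cathode: here that is Mn²⁺/Mn (−1.18 V); Li⁺/Li (−3.03 V) is the anode.
E°cell = E°(cathode) − E°(anode) = −1.18 − (−3.03) = +1.85 V.

+1.85 V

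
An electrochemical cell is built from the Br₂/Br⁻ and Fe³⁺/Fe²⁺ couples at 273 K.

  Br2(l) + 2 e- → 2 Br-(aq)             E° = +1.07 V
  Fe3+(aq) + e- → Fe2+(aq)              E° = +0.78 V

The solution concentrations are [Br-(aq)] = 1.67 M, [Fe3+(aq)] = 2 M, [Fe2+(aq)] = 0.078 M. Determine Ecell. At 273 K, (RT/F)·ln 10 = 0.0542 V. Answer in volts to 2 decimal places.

Br₂/Br⁻ is reduced (cathode, E° = +1.07 V) and Fe³⁺/Fe²⁺ is oxidized (anode).
E°cell = +1.07 − (+0.78) = +0.29 V, with n = 2 electrons transferred.
For the overall reaction Br2(l) + 2 Fe2+(aq) → 2 Br-(aq) + 2 Fe3+(aq), Q = ([Br-(aq)]^2·[Fe3+(aq)]^2) / [Fe2+(aq)]^2 = 1.83×10^3, giving log Q = 3.263.
Applying E = E° − (RT ln10/nF)·log Q gives +0.29 − (0.0542/2)(3.263) = +0.20 V.

+0.20 V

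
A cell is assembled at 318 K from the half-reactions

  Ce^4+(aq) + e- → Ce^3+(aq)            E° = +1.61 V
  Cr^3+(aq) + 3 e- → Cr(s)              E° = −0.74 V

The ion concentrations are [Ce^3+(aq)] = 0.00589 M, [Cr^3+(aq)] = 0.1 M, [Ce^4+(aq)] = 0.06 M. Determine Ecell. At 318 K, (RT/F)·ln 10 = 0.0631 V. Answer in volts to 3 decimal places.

Ce⁴⁺/Ce³⁺ is reduced (cathode, E° = +1.61 V) and Cr³⁺/Cr is oxidized (anode).
E°cell = E°cat − E°an = +1.61 − (−0.74) = +2.35 V; n = 3.
Balancing gives 3 Ce^4+(aq) + Cr(s) → 3 Ce^3+(aq) + Cr^3+(aq); hence Q = ([Ce^3+(aq)]^3·[Cr^3+(aq)]) / [Ce^4+(aq)]^3 = 9.46×10^−5 (log Q = −4.024).
Applying E = E° − (RT ln10/nF)·log Q gives +2.35 − (0.0631/3)(−4.024) = +2.435 V.

+2.435 V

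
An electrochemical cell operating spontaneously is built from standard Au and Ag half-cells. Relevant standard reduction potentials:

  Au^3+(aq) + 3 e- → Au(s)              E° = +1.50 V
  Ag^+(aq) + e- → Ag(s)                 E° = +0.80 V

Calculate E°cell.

Of the two couples in this cell, the one with the more positive reduction potential is reduced at the cathode: here that is Au³⁺/Au (+1.50 V); Ag⁺/Ag (+0.80 V) is the anode.
E°cell = E°(cathode) − E°(anode) = +1.50 − (+0.80) = +0.70 V.

+0.70 V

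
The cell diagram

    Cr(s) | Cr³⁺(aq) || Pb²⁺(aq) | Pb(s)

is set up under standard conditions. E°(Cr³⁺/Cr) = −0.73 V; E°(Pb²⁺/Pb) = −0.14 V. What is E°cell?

By convention the left-hand electrode in cell notation is the anode (oxidation) and the right-hand electrode is the cathode (reduction).
E°cell = E°(right) − E°(left) = −0.14 − (−0.73) = +0.59 V.

+0.59 V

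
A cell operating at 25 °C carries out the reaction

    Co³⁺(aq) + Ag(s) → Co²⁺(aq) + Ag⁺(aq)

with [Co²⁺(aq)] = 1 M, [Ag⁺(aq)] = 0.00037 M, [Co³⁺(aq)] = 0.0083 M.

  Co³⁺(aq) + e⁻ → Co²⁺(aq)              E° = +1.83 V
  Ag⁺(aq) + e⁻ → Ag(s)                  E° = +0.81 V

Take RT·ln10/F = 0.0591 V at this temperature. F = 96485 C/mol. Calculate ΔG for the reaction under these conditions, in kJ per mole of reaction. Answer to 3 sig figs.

With Co³⁺/Co²⁺ reduced at the cathode, E°cell = +1.83 − (+0.81) = +1.02 V and n = 1.
Q = ([Co²⁺(aq)]·[Ag⁺(aq)]) / [Co³⁺(aq)] = 0.0446, so log Q = −1.351 and E = +1.02 − (0.0591/1)(−1.351) = +1.0998 V.
ΔG = −nFE = −(1)(96485)(+1.0998) J/mol = −106 kJ/mol.

−106 kJ/mol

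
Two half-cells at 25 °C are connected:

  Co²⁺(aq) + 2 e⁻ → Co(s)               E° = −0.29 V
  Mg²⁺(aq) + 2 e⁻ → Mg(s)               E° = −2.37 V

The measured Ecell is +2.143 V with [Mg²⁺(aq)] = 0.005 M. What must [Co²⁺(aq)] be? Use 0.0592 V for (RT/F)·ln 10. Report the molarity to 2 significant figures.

0.67 M

The Co²⁺/Co couple has the larger reduction potential, so it is the cathode: E°cell = −0.29 − (−2.37) = +2.08 V and n = 2.
Rearranging E = E° − (0.0592/n)·log Q gives log Q = 2(+2.08 − (+2.143))/0.0592 = −2.128.
Balancing electrons gives Co²⁺(aq) + Mg(s) → Co(s) + Mg²⁺(aq); thus Q = [Mg²⁺(aq)] / [Co²⁺(aq)].
Substituting the known concentrations and solving, log [Co²⁺(aq)] = −0.173 and [Co²⁺(aq)] = 0.67 M.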